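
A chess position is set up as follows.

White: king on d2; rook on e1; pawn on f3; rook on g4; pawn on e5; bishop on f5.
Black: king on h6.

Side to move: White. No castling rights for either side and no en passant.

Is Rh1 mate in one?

yes

After Rh1: black king on h6; in check: yes, from the white rook on h1.
King squares — g5: attacked by Rg4; h5: attacked by Rh1; g6: attacked by Rg4; g7: attacked by Rg4; h7: attacked by Rh1.
Black has no legal moves → checkmate.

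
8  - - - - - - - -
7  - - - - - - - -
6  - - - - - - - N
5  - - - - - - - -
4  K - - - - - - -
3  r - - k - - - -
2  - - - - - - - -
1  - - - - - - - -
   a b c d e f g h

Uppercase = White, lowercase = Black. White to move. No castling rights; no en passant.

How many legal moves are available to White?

White to move; king on a4.
In check: yes, from the black rook on a3.
Legal moves: Kb5, Kb4, Kxa3.
Count: 3.

3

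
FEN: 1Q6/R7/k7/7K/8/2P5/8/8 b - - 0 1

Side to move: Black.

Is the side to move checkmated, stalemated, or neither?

checkmate

Black to move; black king on a6.
In check: yes, from the white rook on a7.
King squares — a5: attacked by Ra7; b5: attacked by Qb8; b6: attacked by Qb8; a7: attacked by Qb8; b7: attacked by Ra7.
Legal moves for Black: none.
In check with no legal moves → checkmate.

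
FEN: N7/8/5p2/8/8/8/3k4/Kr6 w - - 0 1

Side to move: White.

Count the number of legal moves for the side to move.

2

White to move; king on a1.
In check: yes, from the black rook on b1.
Legal moves: Ka2, Kxb1.
Count: 2.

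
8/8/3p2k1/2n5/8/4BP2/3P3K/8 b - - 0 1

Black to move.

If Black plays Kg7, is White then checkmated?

no

After Kg7: white king on h2; in check: no.
White is not in check, so this cannot be checkmate.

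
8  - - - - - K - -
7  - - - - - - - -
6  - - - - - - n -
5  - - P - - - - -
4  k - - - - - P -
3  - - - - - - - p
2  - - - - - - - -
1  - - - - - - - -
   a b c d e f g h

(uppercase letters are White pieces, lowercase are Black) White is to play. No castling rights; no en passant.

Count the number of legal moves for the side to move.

White to move; king on f8.
In check: yes, from the black knight on g6.
Legal moves: Kg8, Ke8, Kg7, Kf7.
Count: 4.

4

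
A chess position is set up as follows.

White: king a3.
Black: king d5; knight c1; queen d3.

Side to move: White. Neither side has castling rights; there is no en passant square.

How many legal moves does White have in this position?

3

White to move; king on a3.
In check: yes, from the black queen on d3.
Legal moves: Kb4, Ka4, Kb2.
Count: 3.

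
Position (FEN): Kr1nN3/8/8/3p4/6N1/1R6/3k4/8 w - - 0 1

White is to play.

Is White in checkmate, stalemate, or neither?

White to move; white king on a8.
In check: yes, from the black rook on b8.
King squares — a7: available; b7: attacked by Rb8; b8: available.
Legal moves for White: Kxb8, Ka7, Rxb8.
White is in check but has 3 legal moves → neither.

neither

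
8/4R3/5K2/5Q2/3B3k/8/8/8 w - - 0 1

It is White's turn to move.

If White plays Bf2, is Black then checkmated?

yes

After Bf2: black king on h4; in check: yes, from the white bishop on f2.
King squares — g3: attacked by Bf2; h3: attacked by Qf5; g4: attacked by Qf5; g5: attacked by Qf5; h5: attacked by Qf5.
Black has no legal moves → checkmate.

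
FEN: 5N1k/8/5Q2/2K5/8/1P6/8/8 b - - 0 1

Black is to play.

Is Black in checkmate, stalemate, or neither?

Black to move; black king on h8.
In check: yes, from the white queen on f6.
King squares — g7: attacked by Qf6; h7: attacked by Nf8; g8: available.
Legal moves for Black: Kg8.
Black is in check but has 1 legal move → neither.

neither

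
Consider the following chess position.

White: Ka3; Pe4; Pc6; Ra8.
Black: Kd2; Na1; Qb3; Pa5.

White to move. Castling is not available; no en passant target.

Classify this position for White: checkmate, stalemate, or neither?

White to move; white king on a3.
In check: yes, from the black queen on b3.
King squares — a2: attacked by Qb3; b2: attacked by Qb3; b3: attacked by Na1; a4: attacked by Qb3; b4: attacked by Qb3.
Legal moves for White: none.
In check with no legal moves → checkmate.

checkmate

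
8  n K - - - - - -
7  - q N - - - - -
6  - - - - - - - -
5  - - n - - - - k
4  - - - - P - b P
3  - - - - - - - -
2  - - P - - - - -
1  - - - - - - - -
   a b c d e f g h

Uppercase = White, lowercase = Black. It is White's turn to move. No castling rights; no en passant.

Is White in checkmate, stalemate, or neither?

White to move; white king on b8.
In check: yes, from the black queen on b7.
King squares — a7: attacked by Qb7; b7: attacked by Nc5; c7: own knight; a8: attacked by Qb7; c8: attacked by Bg4.
Legal moves for White: none.
In check with no legal moves → checkmate.

checkmate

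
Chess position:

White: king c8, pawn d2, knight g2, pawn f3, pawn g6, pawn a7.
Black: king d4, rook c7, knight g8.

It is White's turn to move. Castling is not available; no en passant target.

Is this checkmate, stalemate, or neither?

neither

White to move; white king on c8.
In check: yes, from the black rook on c7.
Legal moves for White: Kd8, Kb8, Kxc7.
White is in check but has 3 legal moves → neither.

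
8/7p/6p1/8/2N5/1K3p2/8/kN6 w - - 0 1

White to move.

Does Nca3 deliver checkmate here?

no

After Nca3: black king on a1; in check: no.
Black is not in check, so this cannot be checkmate.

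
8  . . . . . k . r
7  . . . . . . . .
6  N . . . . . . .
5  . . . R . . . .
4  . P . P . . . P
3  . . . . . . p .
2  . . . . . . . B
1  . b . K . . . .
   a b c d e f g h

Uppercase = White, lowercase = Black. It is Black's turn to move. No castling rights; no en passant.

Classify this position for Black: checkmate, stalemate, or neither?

Black to move; black king on f8.
In check: no.
Legal moves for Black include: Rg8, Rh7, Rh6, Rh5, Rxh4, Kg8, Ke8, Kg7, Kf7, Ke7, Bh7, Bg6, Bf5, Be4, Bd3, Bc2+, Ba2, gxh2, ... (list truncated; more exist).
Black has legal moves and is not in check → neither.

neither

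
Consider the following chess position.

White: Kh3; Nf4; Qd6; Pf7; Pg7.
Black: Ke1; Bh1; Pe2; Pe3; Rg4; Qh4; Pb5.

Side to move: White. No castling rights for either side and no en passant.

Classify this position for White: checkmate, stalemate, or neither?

White to move; white king on h3.
In check: yes, from the black queen on h4.
King squares — g2: attacked by Bh1; h2: attacked by Qh4; g3: attacked by Rg4; g4: attacked by Qh4; h4: attacked by Rg4.
Legal moves for White: none.
In check with no legal moves → checkmate.

checkmate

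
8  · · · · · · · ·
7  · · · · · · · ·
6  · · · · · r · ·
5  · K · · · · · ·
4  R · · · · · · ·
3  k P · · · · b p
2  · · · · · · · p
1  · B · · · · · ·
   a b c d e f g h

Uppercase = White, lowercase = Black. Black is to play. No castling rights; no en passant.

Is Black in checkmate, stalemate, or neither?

Black to move; black king on a3.
In check: yes, from the white rook on a4.
Legal moves for Black: Kxb3, Kb2.
Black is in check but has 2 legal moves → neither.

neither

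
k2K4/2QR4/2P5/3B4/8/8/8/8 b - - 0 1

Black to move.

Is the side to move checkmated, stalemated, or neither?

stalemate

Black to move; black king on a8.
In check: no.
King squares — a7: attacked by Qc7; b7: attacked by Pc6; b8: attacked by Qc7.
Legal moves for Black: none.
Not in check and no legal moves → stalemate.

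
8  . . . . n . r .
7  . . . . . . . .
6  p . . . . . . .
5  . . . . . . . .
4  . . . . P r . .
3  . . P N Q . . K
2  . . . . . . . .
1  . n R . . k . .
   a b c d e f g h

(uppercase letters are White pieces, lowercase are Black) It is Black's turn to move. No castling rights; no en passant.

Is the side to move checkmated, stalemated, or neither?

Black to move; black king on f1.
In check: yes, from the white rook on c1.
King squares — e1: attacked by Rc1; g1: attacked by Rc1; e2: attacked by Qe3; f2: attacked by Nd3; g2: attacked by Kh3.
Legal moves for Black: none.
In check with no legal moves → checkmate.

checkmate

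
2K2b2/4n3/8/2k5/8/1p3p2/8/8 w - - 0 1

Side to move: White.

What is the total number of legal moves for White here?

5

White to move; king on c8.
In check: yes, from the black knight on e7.
Legal moves: Kd8, Kb8, Kd7, Kc7, Kb7.
Count: 5.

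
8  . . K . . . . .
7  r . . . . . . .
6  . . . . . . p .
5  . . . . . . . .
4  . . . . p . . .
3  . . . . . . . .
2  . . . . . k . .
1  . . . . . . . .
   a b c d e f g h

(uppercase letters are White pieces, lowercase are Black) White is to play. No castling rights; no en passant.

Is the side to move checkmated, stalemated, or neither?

neither

White to move; white king on c8.
In check: no.
Legal moves for White: Kd8, Kb8.
White has 2 legal moves and is not in check → neither.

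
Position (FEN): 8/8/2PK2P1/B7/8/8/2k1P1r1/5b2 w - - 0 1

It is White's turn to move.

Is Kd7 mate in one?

no

After Kd7: black king on c2; in check: no.
Black is not in check, so this cannot be checkmate.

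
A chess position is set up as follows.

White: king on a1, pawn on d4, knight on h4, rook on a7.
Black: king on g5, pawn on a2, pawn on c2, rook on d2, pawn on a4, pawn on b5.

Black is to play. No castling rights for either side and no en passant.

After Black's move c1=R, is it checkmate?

yes

After c1=R: white king on a1; in check: yes, from the black rook on c1.
King squares — b1: attacked by Rc1; a2: attacked by Rd2; b2: attacked by Rd2.
White has no legal moves → checkmate.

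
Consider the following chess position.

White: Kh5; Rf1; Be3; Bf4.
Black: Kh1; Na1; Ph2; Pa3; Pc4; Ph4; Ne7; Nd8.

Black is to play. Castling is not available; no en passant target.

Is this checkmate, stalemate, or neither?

neither

Black to move; black king on h1.
In check: yes, from the white rook on f1.
King squares — g1: attacked by Rf1; g2: available; h2: own pawn.
Legal moves for Black: Kg2.
Black is in check but has 1 legal move → neither.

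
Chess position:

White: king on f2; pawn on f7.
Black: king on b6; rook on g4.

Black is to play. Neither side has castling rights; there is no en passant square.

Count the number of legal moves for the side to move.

Black to move; king on b6.
In check: no.
Legal moves: Kc7, Kb7, Ka7, Kc6, Ka6, Kc5, Kb5, Ka5, Rg8, Rg7, Rg6, Rg5, Rh4, Rf4+, Re4, Rd4, Rc4, Rb4, Ra4, Rg3, Rg2+, Rg1.
Count: 22.

22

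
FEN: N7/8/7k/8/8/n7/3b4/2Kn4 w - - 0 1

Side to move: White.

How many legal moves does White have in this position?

2

White to move; king on c1.
In check: yes, from the black bishop on d2.
Legal moves: Kxd2, Kxd1.
Count: 2.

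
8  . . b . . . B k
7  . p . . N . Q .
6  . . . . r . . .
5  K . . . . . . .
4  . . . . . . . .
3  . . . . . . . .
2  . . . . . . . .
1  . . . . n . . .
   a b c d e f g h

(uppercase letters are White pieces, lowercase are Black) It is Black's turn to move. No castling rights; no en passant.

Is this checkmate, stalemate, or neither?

Black to move; black king on h8.
In check: yes, from the white queen on g7.
King squares — g7: available; h7: attacked by Qg7; g8: attacked by Ne7.
Legal moves for Black: Kxg7.
Black is in check but has 1 legal move → neither.

neither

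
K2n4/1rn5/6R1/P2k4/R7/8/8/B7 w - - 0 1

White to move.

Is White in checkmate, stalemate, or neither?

checkmate

White to move; white king on a8.
In check: yes, from the black knight on c7.
King squares — a7: attacked by Rb7; b7: attacked by Nd8; b8: attacked by Rb7.
Legal moves for White: none.
In check with no legal moves → checkmate.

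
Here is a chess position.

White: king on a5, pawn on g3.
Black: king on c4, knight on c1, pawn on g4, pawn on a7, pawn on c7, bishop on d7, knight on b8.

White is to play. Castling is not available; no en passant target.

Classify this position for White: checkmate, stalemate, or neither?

White to move; white king on a5.
In check: no.
King squares — a4: attacked by Bd7; b4: attacked by Kc4; b5: attacked by Kc4; a6: attacked by Nb8; b6: attacked by Pa7.
Legal moves for White: none.
Not in check and no legal moves → stalemate.

stalemate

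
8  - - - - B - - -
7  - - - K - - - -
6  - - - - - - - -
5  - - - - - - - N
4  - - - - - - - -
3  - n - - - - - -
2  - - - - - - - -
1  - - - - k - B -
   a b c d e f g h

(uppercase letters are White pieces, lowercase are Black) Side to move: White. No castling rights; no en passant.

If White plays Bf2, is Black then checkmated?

no

After Bf2: black king on e1; in check: yes, from the white bishop on f2.
Black has 5 legal replies: Kxf2, Ke2, Kd2, Kf1, Kd1.
In check but a legal move exists → not checkmate.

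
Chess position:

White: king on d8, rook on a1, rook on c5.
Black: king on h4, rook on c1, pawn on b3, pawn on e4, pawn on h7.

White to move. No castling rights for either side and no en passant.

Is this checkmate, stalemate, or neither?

White to move; white king on d8.
In check: no.
Legal moves for White include: Ke8, Kc8, Ke7, Kd7, Kc7, Rc8, Rc7, Rc6, Rh5+, Rg5, Rf5, Re5, Rd5, Rb5, Rca5, Rc4, Rc3, Rc2, ... (list truncated; more exist).
White has legal moves and is not in check → neither.

neither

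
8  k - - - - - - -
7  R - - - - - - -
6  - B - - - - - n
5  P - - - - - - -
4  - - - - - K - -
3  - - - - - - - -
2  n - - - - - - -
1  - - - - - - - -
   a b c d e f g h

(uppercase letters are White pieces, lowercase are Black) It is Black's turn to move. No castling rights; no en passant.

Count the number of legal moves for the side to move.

Black to move; king on a8.
In check: yes, from the white rook on a7.
Legal moves: Kb8.
Count: 1.

1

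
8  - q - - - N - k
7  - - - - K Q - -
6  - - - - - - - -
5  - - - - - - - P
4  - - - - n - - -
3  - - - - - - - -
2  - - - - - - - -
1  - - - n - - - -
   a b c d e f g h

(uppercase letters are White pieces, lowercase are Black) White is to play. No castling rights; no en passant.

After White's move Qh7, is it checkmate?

yes

After Qh7: black king on h8; in check: yes, from the white queen on h7.
King squares — g7: attacked by Qh7; h7: attacked by Nf8; g8: attacked by Qh7.
Black has no legal moves → checkmate.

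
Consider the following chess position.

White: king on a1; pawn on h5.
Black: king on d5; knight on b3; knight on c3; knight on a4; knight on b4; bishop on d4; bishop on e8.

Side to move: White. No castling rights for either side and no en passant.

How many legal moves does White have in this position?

0

White to move; king on a1.
In check: yes, from the black knight on b3.
Legal moves: none.
Count: 0.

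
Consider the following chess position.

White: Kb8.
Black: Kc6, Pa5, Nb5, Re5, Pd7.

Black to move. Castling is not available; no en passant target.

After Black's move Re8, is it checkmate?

yes

After Re8: white king on b8; in check: yes, from the black rook on e8.
King squares — a7: attacked by Nb5; b7: attacked by Kc6; c7: attacked by Nb5; a8: attacked by Re8; c8: attacked by Re8.
White has no legal moves → checkmate.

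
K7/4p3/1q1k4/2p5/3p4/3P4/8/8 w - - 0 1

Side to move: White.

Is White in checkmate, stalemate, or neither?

White to move; white king on a8.
In check: no.
King squares — a7: attacked by Qb6; b7: attacked by Qb6; b8: attacked by Qb6.
Legal moves for White: none.
Not in check and no legal moves → stalemate.

stalemate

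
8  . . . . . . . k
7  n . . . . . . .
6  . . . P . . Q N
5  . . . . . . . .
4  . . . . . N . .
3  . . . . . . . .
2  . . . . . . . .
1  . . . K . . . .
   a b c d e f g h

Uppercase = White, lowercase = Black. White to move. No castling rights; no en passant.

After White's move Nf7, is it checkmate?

yes

After Nf7: black king on h8; in check: yes, from the white knight on f7.
King squares — g7: attacked by Qg6; h7: attacked by Qg6; g8: attacked by Qg6.
Black has no legal moves → checkmate.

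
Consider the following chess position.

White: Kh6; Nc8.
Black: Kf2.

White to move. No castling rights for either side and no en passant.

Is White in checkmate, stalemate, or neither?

neither

White to move; white king on h6.
In check: no.
Legal moves for White: Ne7, Na7, Nd6, Nb6, Kh7, Kg7, Kg6, Kh5, Kg5.
White has 9 legal moves and is not in check → neither.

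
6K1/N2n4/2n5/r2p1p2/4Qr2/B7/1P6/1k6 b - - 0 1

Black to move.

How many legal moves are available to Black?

6

Black to move; king on b1.
In check: yes, from the white queen on e4.
Legal moves: Ka2, Kc1, Ka1, Rxe4, fxe4, dxe4.
Count: 6.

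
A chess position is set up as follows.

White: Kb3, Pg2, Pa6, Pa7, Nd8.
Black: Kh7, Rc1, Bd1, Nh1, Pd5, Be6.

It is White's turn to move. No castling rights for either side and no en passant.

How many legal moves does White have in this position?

White to move; king on b3.
In check: yes, from the black bishop on d1.
Legal moves: Kb4, Ka3, Kb2, Ka2.
Count: 4.

4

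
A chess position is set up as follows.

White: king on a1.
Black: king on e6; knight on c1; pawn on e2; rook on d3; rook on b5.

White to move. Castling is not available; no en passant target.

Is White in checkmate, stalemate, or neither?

White to move; white king on a1.
In check: no.
King squares — b1: attacked by Rb5; a2: attacked by Nc1; b2: attacked by Rb5.
Legal moves for White: none.
Not in check and no legal moves → stalemate.

stalemate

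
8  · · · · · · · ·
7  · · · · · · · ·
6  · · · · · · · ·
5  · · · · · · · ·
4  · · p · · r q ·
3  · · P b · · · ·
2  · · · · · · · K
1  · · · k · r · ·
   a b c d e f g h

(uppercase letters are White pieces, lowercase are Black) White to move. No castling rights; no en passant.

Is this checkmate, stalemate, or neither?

White to move; white king on h2.
In check: no.
King squares — g1: attacked by Rf1; h1: attacked by Rf1; g2: attacked by Qg4; g3: attacked by Qg4; h3: attacked by Qg4.
Legal moves for White: none.
Not in check and no legal moves → stalemate.

stalemate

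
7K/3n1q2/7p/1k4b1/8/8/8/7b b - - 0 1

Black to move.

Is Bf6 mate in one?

yes

After Bf6: white king on h8; in check: yes, from the black bishop on f6.
King squares — g7: attacked by Bf6; h7: attacked by Qf7; g8: attacked by Qf7.
White has no legal moves → checkmate.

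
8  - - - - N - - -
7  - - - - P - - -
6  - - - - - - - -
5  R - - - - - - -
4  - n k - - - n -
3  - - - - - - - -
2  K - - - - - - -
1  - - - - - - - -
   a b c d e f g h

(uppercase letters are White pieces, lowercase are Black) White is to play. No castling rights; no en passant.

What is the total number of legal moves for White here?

White to move; king on a2.
In check: yes, from the black knight on b4.
Legal moves: Ka3, Kb2, Kb1, Ka1.
Count: 4.

4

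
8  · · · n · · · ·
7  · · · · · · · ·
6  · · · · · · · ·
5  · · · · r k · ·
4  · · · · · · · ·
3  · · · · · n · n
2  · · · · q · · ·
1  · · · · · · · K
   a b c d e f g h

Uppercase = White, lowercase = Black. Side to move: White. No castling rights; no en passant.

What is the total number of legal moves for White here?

0

White to move; king on h1.
In check: no.
Legal moves: none.
Count: 0.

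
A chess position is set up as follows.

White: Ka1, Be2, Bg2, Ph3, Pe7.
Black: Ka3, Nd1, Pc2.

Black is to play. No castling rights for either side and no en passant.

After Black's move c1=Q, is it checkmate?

yes

After c1=Q: white king on a1; in check: yes, from the black queen on c1.
King squares — b1: attacked by Qc1; a2: attacked by Ka3; b2: attacked by Qc1.
White has no legal moves → checkmate.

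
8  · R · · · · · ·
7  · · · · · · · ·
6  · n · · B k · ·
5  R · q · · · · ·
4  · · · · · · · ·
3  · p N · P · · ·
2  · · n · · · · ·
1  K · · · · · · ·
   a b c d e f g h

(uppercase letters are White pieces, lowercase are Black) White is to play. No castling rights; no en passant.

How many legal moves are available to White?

2

White to move; king on a1.
In check: yes, from the black knight on c2.
Legal moves: Kb2, Kb1.
Count: 2.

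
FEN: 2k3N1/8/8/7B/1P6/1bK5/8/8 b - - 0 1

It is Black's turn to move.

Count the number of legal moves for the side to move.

Black to move; king on c8.
In check: no.
Legal moves: Kd8, Kb8, Kd7, Kc7, Kb7, Bxg8, Bf7, Be6, Bd5, Bc4, Ba4, Bc2, Ba2, Bd1.
Count: 14.

14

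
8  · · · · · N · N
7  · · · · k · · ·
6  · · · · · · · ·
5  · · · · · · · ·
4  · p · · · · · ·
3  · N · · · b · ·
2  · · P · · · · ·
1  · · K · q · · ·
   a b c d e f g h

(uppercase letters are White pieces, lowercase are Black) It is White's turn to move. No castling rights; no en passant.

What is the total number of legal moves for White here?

White to move; king on c1.
In check: yes, from the black queen on e1.
Legal moves: Kb2.
Count: 1.

1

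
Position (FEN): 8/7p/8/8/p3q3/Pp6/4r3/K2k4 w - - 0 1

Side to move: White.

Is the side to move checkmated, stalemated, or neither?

stalemate

White to move; white king on a1.
In check: no.
King squares — b1: attacked by Qe4; a2: attacked by Re2; b2: attacked by Re2.
Legal moves for White: none.
Not in check and no legal moves → stalemate.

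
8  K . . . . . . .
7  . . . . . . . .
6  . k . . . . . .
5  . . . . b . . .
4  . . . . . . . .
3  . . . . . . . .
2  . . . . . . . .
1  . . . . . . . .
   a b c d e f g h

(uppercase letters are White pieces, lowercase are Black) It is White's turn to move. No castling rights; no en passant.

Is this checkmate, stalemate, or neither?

stalemate

White to move; white king on a8.
In check: no.
King squares — a7: attacked by Kb6; b7: attacked by Kb6; b8: attacked by Be5.
Legal moves for White: none.
Not in check and no legal moves → stalemate.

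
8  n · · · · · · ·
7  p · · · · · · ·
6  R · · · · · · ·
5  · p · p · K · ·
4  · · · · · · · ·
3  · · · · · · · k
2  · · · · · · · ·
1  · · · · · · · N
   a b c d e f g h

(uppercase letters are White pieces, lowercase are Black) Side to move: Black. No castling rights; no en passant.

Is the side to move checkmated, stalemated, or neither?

Black to move; black king on h3.
In check: no.
Legal moves for Black: Nc7, Nb6, Kh4, Kh2, Kg2, d4, b4.
Black has 7 legal moves and is not in check → neither.

neither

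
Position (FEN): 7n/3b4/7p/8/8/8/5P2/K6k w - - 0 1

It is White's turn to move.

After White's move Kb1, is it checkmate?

After Kb1: black king on h1; in check: no.
Black is not in check, so this cannot be checkmate.

no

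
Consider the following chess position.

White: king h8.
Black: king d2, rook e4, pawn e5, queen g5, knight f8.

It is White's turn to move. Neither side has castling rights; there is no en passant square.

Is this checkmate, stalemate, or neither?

stalemate

White to move; white king on h8.
In check: no.
King squares — g7: attacked by Qg5; h7: attacked by Nf8; g8: attacked by Qg5.
Legal moves for White: none.
Not in check and no legal moves → stalemate.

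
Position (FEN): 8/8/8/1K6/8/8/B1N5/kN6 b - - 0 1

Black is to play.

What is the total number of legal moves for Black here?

2

Black to move; king on a1.
In check: yes, from the white knight on c2.
Legal moves: Kb2, Kxa2.
Count: 2.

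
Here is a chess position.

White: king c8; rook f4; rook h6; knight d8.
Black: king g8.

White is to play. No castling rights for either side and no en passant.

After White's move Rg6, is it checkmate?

After Rg6: black king on g8; in check: yes, from the white rook on g6.
Black has 2 legal replies: Kh8, Kh7.
In check but a legal move exists → not checkmate.

no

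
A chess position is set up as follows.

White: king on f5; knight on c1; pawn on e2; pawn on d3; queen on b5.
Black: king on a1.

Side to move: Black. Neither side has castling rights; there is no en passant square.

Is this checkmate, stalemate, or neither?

stalemate

Black to move; black king on a1.
In check: no.
King squares — b1: attacked by Qb5; a2: attacked by Nc1; b2: attacked by Qb5.
Legal moves for Black: none.
Not in check and no legal moves → stalemate.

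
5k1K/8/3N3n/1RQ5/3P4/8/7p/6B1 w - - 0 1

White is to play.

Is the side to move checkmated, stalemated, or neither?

White to move; white king on h8.
In check: no.
Legal moves for White include: Kh7, Ne8+, Nc8+, Nf7+, Nb7+, Nf5+, Ne4+, Nc4+, Qc8+, Qc7, Qa7, Qc6, Qb6, Qh5, Qg5, Qf5+, Qe5, Qd5, ... (list truncated; more exist).
White has legal moves and is not in check → neither.

neither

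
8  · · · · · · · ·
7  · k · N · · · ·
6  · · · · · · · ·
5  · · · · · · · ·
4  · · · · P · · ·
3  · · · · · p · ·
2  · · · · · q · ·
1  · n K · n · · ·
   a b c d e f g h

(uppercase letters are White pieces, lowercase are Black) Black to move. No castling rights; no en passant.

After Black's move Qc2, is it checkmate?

After Qc2: white king on c1; in check: yes, from the black queen on c2.
King squares — b1: attacked by Qc2; d1: attacked by Qc2; b2: attacked by Qc2; c2: attacked by Ne1; d2: attacked by Nb1.
White has no legal moves → checkmate.

yes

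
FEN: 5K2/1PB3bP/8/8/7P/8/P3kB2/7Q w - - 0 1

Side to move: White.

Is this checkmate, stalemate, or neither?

neither

White to move; white king on f8.
In check: yes, from the black bishop on g7.
Legal moves for White: Kg8, Ke8, Kxg7, Kf7, Ke7.
White is in check but has 5 legal moves → neither.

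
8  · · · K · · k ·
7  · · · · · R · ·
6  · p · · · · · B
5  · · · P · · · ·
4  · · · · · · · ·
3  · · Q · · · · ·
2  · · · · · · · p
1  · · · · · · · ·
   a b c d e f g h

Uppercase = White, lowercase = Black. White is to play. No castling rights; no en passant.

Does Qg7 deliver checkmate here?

yes

After Qg7: black king on g8; in check: yes, from the white queen on g7.
King squares — f7: attacked by Qg7; g7: attacked by Bh6; h7: attacked by Qg7; f8: attacked by Rf7; h8: attacked by Qg7.
Black has no legal moves → checkmate.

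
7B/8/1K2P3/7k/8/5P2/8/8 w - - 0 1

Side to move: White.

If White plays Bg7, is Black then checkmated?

no

After Bg7: black king on h5; in check: no.
Black is not in check, so this cannot be checkmate.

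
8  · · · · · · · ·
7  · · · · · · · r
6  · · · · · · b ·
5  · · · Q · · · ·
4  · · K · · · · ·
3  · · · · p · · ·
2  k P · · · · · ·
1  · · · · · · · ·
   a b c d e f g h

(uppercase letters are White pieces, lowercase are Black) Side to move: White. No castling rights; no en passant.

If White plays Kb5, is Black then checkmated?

no

After Kb5: black king on a2; in check: yes, from the white queen on d5.
Black has 3 legal replies: Kxb2, Kb1, Ka1.
In check but a legal move exists → not checkmate.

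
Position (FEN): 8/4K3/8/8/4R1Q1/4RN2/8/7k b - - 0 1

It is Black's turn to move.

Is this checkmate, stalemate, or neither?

stalemate

Black to move; black king on h1.
In check: no.
King squares — g1: attacked by Nf3; g2: attacked by Qg4; h2: attacked by Nf3.
Legal moves for Black: none.
Not in check and no legal moves → stalemate.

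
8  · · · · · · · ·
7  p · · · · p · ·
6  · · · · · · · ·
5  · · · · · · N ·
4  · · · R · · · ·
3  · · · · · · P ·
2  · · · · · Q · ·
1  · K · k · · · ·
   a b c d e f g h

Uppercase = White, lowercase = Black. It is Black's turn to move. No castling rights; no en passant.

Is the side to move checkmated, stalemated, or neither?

checkmate

Black to move; black king on d1.
In check: yes, from the white rook on d4.
King squares — c1: attacked by Kb1; e1: attacked by Qf2; c2: attacked by Kb1; d2: attacked by Qf2; e2: attacked by Qf2.
Legal moves for Black: none.
In check with no legal moves → checkmate.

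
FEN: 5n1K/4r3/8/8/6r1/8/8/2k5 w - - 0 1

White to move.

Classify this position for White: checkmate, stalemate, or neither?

White to move; white king on h8.
In check: no.
King squares — g7: attacked by Rg4; h7: attacked by Re7; g8: attacked by Rg4.
Legal moves for White: none.
Not in check and no legal moves → stalemate.

stalemate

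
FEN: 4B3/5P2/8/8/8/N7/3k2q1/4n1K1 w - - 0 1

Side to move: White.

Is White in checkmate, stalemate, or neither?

checkmate

White to move; white king on g1.
In check: yes, from the black queen on g2.
King squares — f1: attacked by Qg2; h1: attacked by Qg2; f2: attacked by Qg2; g2: attacked by Ne1; h2: attacked by Qg2.
Legal moves for White: none.
In check with no legal moves → checkmate.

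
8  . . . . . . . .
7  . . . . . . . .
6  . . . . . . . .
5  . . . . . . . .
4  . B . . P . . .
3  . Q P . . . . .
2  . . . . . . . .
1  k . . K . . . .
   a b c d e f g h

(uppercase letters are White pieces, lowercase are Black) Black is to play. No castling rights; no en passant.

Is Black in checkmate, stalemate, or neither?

Black to move; black king on a1.
In check: no.
King squares — b1: attacked by Qb3; a2: attacked by Qb3; b2: attacked by Qb3.
Legal moves for Black: none.
Not in check and no legal moves → stalemate.

stalemate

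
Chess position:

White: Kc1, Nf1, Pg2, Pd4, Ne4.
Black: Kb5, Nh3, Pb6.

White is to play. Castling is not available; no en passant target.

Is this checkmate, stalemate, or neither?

neither

White to move; white king on c1.
In check: no.
Legal moves for White include: Nf6, Nd6+, Ng5, Nc5, Neg3, Nc3+, Nf2, Ned2, Nfg3, Ne3, Nh2, Nfd2, Kd2, Kc2, Kb2, Kd1, Kb1, gxh3, ... (list truncated; more exist).
White has legal moves and is not in check → neither.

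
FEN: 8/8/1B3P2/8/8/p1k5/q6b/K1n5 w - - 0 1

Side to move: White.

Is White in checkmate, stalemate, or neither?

White to move; white king on a1.
In check: yes, from the black queen on a2.
King squares — b1: attacked by Qa2; a2: attacked by Nc1; b2: attacked by Qa2.
Legal moves for White: none.
In check with no legal moves → checkmate.

checkmate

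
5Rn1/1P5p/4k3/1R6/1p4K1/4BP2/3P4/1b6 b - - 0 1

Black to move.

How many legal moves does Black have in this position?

Black to move; king on e6.
In check: no.
Legal moves: Ne7, Nh6+, Nf6+, Ke7, Kd7, Kd6, Bg6, Bf5+, Be4, Bd3, Bc2, Ba2, h6, b3, h5+.
Count: 15.

15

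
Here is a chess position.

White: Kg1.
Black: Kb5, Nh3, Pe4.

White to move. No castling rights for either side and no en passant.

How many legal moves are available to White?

White to move; king on g1.
In check: yes, from the black knight on h3.
Legal moves: Kh2, Kg2, Kh1, Kf1.
Count: 4.

4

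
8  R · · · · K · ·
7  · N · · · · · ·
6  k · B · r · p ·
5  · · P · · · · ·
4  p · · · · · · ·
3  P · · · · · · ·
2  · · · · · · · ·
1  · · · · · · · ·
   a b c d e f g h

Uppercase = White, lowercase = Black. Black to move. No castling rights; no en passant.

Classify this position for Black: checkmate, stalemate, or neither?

checkmate

Black to move; black king on a6.
In check: yes, from the white rook on a8.
King squares — a5: attacked by Nb7; b5: attacked by Bc6; b6: attacked by Pc5; a7: attacked by Ra8; b7: attacked by Bc6.
Legal moves for Black: none.
In check with no legal moves → checkmate.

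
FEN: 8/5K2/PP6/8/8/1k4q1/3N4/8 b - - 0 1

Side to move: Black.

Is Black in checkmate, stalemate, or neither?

Black to move; black king on b3.
In check: yes, from the white knight on d2.
Legal moves for Black: Kb4, Ka4, Kc3, Ka3, Kc2, Kb2, Ka2.
Black is in check but has 7 legal moves → neither.

neither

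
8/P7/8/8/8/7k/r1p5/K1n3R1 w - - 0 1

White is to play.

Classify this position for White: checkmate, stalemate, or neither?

White to move; white king on a1.
In check: yes, from the black rook on a2.
King squares — b1: attacked by Pc2; a2: attacked by Nc1; b2: attacked by Ra2.
Legal moves for White: none.
In check with no legal moves → checkmate.

checkmate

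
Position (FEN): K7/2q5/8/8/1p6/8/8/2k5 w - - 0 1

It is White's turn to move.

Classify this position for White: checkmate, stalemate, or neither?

stalemate

White to move; white king on a8.
In check: no.
King squares — a7: attacked by Qc7; b7: attacked by Qc7; b8: attacked by Qc7.
Legal moves for White: none.
Not in check and no legal moves → stalemate.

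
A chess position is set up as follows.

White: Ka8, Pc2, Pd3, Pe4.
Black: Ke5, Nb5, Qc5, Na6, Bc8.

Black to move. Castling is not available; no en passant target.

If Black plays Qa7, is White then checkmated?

yes

After Qa7: white king on a8; in check: yes, from the black queen on a7.
King squares — a7: attacked by Nb5; b7: attacked by Qa7; b8: attacked by Na6.
White has no legal moves → checkmate.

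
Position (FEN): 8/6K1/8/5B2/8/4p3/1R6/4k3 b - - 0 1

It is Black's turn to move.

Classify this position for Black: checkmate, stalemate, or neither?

neither

Black to move; black king on e1.
In check: no.
Legal moves for Black: Kf1, Kd1, e2.
Black has 3 legal moves and is not in check → neither.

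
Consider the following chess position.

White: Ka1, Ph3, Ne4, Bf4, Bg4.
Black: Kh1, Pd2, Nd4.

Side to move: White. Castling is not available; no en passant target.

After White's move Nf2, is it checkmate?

After Nf2: black king on h1; in check: yes, from the white knight on f2.
Black has 2 legal replies: Kg2, Kg1.
In check but a legal move exists → not checkmate.

no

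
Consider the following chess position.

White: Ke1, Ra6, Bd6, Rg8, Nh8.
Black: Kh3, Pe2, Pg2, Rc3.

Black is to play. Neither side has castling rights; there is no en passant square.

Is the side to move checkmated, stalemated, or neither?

Black to move; black king on h3.
In check: no.
Legal moves for Black: Kh4, Rc8, Rc7, Rc6, Rc5, Rc4, Rg3, Rf3, Re3, Rd3, Rb3, Ra3, Rc2, Rc1+, g1=Q+, g1=R+, g1=B, g1=N.
Black has 18 legal moves and is not in check → neither.

neither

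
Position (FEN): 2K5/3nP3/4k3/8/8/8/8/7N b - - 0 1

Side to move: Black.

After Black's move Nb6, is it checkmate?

no

After Nb6: white king on c8; in check: yes, from the black knight on b6.
White has 4 legal replies: Kd8, Kb8, Kc7, Kb7.
In check but a legal move exists → not checkmate.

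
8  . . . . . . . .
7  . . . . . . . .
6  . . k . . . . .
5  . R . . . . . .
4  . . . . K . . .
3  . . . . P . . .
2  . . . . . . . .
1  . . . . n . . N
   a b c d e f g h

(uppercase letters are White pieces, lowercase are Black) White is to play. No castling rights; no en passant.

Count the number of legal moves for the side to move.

20

White to move; king on e4.
In check: no.
Legal moves: Rb8, Rb7, Rb6+, Rh5, Rg5, Rf5, Re5, Rd5, Rc5+, Ra5, Rb4, Rb3, Rb2, Rb1, Kf5, Ke5, Kf4, Kd4, Ng3, Nf2.
Count: 20.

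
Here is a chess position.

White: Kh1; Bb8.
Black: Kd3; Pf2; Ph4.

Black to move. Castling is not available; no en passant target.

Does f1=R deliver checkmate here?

After f1=R: white king on h1; in check: yes, from the black rook on f1.
White has 2 legal replies: Kh2, Kg2.
In check but a legal move exists → not checkmate.

no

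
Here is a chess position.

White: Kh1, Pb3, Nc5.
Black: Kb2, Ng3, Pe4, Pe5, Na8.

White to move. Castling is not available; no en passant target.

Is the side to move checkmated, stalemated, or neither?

White to move; white king on h1.
In check: yes, from the black knight on g3.
Legal moves for White: Kh2, Kg2, Kg1.
White is in check but has 3 legal moves → neither.

neither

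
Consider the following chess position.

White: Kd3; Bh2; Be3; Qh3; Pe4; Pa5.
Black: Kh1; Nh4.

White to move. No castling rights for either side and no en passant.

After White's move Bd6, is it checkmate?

yes

After Bd6: black king on h1; in check: yes, from the white queen on h3.
King squares — g1: attacked by Be3; g2: attacked by Qh3; h2: attacked by Qh3.
Black has no legal moves → checkmate.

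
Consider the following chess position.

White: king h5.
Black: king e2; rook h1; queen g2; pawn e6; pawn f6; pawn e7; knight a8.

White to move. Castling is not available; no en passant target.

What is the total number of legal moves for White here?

White to move; king on h5.
In check: yes, from the black rook on h1.
Legal moves: none.
Count: 0.

0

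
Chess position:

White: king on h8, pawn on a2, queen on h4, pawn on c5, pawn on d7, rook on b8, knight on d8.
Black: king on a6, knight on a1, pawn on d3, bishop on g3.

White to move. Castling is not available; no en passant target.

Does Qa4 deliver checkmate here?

yes

After Qa4: black king on a6; in check: yes, from the white queen on a4.
King squares — a5: attacked by Qa4; b5: attacked by Qa4; b6: attacked by Pc5; a7: attacked by Qa4; b7: attacked by Rb8.
Black has no legal moves → checkmate.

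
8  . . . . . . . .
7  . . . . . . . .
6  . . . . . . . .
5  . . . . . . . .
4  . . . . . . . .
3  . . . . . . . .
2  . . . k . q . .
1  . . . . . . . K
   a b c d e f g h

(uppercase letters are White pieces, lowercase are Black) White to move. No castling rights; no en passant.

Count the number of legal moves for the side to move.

0

White to move; king on h1.
In check: no.
Legal moves: none.
Count: 0.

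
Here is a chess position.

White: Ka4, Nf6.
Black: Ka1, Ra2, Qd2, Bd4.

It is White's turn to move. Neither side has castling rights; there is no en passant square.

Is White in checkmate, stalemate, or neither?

neither

White to move; white king on a4.
In check: yes, from the black rook on a2.
King squares — a3: attacked by Ra2; b3: available; b4: attacked by Qd2; a5: attacked by Ra2; b5: available.
Legal moves for White: Kb5, Kb3.
White is in check but has 2 legal moves → neither.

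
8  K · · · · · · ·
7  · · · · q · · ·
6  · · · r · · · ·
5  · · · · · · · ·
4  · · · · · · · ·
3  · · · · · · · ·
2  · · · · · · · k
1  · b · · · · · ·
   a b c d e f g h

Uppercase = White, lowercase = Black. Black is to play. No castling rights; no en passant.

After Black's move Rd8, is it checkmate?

After Rd8: white king on a8; in check: yes, from the black rook on d8.
King squares — a7: attacked by Qe7; b7: attacked by Qe7; b8: attacked by Rd8.
White has no legal moves → checkmate.

yes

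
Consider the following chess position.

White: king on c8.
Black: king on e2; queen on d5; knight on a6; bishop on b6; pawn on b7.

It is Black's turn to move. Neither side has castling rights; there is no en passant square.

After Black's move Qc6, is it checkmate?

yes

After Qc6: white king on c8; in check: yes, from the black queen on c6.
King squares — b7: attacked by Qc6; c7: attacked by Na6; d7: attacked by Qc6; b8: attacked by Na6; d8: attacked by Bb6.
White has no legal moves → checkmate.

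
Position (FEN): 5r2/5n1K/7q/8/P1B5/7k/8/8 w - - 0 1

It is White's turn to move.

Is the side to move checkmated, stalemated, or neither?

White to move; white king on h7.
In check: yes, from the black queen on h6.
King squares — g6: attacked by Qh6; h6: attacked by Nf7; g7: attacked by Qh6; g8: attacked by Rf8; h8: attacked by Qh6.
Legal moves for White: none.
In check with no legal moves → checkmate.

checkmate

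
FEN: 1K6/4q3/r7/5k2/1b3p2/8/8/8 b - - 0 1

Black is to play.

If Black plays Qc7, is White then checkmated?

After Qc7: white king on b8; in check: yes, from the black queen on c7.
White has 1 legal reply: Kxc7.
In check but a legal move exists → not checkmate.

no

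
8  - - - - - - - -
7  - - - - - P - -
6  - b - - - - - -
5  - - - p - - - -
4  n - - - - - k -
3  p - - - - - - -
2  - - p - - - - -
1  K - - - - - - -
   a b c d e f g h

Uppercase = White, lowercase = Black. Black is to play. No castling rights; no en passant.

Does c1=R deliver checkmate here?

no

After c1=R: white king on a1; in check: yes, from the black rook on c1.
White has 1 legal reply: Ka2.
In check but a legal move exists → not checkmate.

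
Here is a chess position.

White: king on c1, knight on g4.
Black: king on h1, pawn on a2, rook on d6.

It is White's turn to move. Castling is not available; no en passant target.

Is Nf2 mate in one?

no

After Nf2: black king on h1; in check: yes, from the white knight on f2.
Black has 3 legal replies: Kh2, Kg2, Kg1.
In check but a legal move exists → not checkmate.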